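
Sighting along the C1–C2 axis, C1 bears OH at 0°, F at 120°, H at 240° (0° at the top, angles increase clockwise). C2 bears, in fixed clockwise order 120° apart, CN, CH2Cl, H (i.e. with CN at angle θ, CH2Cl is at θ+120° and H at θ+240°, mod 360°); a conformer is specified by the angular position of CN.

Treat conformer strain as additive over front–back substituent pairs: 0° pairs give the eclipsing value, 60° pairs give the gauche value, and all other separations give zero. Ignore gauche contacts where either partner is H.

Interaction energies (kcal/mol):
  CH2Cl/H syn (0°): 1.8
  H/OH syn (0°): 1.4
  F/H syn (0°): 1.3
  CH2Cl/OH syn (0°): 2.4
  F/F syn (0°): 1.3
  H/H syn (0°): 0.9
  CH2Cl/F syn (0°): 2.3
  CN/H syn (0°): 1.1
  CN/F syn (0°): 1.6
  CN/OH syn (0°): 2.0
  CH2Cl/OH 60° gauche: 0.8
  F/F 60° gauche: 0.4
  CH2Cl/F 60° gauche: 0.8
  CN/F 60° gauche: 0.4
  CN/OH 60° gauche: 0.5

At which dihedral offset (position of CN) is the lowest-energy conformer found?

180°

CN at 0° is eclipsed. OH at 0° is eclipsed with CN at 0° (2.0); F at 120° is eclipsed with CH2Cl at 120° (2.3); H at 240° is eclipsed with H at 240° (0.9). Total 5.2 kcal/mol.
CN at 60° is staggered. OH at 0° is gauche with CN at 60° (0.5); F at 120° is gauche with CN at 60° (0.4); F at 120° is gauche with CH2Cl at 180° (0.8). Total 1.7 kcal/mol.
CN at 120° is eclipsed. OH at 0° is eclipsed with H at 0° (1.4); F at 120° is eclipsed with CN at 120° (1.6); H at 240° is eclipsed with CH2Cl at 240° (1.8). Total 4.8 kcal/mol.
CN at 180° is staggered. OH at 0° is gauche with CH2Cl at 300° (0.8); F at 120° is gauche with CN at 180° (0.4). Total 1.2 kcal/mol.
CN at 240° is eclipsed. OH at 0° is eclipsed with CH2Cl at 0° (2.4); F at 120° is eclipsed with H at 120° (1.3); H at 240° is eclipsed with CN at 240° (1.1). Total 4.8 kcal/mol.
CN at 300° is staggered. OH at 0° is gauche with CN at 300° (0.5); OH at 0° is gauche with CH2Cl at 60° (0.8); F at 120° is gauche with CH2Cl at 60° (0.8). Total 2.1 kcal/mol.
The minimum (1.2 kcal/mol) occurs with CN at 180°.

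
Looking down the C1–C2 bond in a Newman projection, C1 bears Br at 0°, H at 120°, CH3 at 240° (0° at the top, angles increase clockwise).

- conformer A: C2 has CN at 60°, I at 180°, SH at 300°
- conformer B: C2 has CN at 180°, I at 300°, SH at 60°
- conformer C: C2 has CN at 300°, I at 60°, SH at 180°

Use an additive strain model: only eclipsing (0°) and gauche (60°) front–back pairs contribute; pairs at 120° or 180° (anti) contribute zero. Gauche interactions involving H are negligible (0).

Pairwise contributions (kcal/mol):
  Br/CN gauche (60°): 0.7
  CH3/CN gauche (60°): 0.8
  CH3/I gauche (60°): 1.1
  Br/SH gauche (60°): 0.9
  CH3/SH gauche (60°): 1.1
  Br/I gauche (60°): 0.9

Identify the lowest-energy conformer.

C

A (staggered): Br–CN gauche, Br–SH gauche, CH3–I gauche, CH3–SH gauche; 0.7 + 0.9 + 1.1 + 1.1 = 3.8 kcal/mol.
B (staggered): Br–I gauche, Br–SH gauche, CH3–CN gauche, CH3–I gauche; 0.9 + 0.9 + 0.8 + 1.1 = 3.7 kcal/mol.
C (staggered): Br–CN gauche, Br–I gauche, CH3–CN gauche, CH3–SH gauche; 0.7 + 0.9 + 0.8 + 1.1 = 3.5 kcal/mol.
C has the lowest total (3.5 kcal/mol).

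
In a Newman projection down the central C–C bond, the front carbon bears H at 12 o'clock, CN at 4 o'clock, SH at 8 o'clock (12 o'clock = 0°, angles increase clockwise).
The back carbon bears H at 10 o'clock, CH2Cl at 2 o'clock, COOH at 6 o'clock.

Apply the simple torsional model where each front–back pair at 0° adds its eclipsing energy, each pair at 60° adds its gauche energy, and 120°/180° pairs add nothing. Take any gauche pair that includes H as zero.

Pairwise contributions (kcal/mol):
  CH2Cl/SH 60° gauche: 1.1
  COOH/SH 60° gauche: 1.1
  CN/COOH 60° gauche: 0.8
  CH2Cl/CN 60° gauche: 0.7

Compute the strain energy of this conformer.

2.6 kcal/mol

This conformer is staggered. CN at 120° is gauche with CH2Cl at 60° (0.7); CN at 120° is gauche with COOH at 180° (0.8); SH at 240° is gauche with COOH at 180° (1.1). Total 2.6 kcal/mol.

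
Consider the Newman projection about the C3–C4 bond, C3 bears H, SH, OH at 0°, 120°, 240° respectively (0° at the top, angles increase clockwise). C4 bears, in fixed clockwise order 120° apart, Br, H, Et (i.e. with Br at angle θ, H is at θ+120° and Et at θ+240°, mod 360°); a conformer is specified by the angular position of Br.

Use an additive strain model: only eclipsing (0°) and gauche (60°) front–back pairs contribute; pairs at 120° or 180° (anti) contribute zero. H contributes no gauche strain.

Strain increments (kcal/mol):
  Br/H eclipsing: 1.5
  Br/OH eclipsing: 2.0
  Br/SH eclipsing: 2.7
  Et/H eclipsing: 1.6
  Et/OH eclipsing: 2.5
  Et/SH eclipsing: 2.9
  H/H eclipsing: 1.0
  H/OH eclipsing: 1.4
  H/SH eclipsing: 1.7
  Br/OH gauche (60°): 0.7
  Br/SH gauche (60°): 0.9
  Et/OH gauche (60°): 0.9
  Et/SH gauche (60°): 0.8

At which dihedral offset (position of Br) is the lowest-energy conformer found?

Br at 0° is eclipsed. H at 0° is eclipsed with Br at 0° (1.5); SH at 120° is eclipsed with H at 120° (1.7); OH at 240° is eclipsed with Et at 240° (2.5). Total 5.7 kcal/mol.
Br at 60° is staggered. SH at 120° is gauche with Br at 60° (0.9); OH at 240° is gauche with Et at 300° (0.9). Total 1.8 kcal/mol.
Br at 120° is eclipsed. H at 0° is eclipsed with Et at 0° (1.6); SH at 120° is eclipsed with Br at 120° (2.7); OH at 240° is eclipsed with H at 240° (1.4). Total 5.7 kcal/mol.
Br at 180° is staggered. SH at 120° is gauche with Br at 180° (0.9); SH at 120° is gauche with Et at 60° (0.8); OH at 240° is gauche with Br at 180° (0.7). Total 2.4 kcal/mol.
Br at 240° is eclipsed. H at 0° is eclipsed with H at 0° (1.0); SH at 120° is eclipsed with Et at 120° (2.9); OH at 240° is eclipsed with Br at 240° (2.0). Total 5.9 kcal/mol.
Br at 300° is staggered. SH at 120° is gauche with Et at 180° (0.8); OH at 240° is gauche with Br at 300° (0.7); OH at 240° is gauche with Et at 180° (0.9). Total 2.4 kcal/mol.
The minimum (1.8 kcal/mol) occurs with Br at 60°.

60°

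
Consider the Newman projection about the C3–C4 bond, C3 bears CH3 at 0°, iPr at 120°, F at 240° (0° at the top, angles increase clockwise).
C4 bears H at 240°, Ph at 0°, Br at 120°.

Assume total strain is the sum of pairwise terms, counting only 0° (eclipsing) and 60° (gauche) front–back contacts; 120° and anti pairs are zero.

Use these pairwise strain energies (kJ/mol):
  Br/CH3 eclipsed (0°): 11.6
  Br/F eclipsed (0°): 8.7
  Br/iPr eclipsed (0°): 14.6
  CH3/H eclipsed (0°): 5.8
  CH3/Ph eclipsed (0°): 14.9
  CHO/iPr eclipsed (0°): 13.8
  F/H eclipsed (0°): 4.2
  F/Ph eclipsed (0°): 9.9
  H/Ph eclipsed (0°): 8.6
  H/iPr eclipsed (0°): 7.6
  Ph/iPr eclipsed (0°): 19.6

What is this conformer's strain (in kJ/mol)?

33.7 kJ/mol

This conformer is eclipsed. CH3 at 0° is eclipsed with Ph at 0° (14.9); iPr at 120° is eclipsed with Br at 120° (14.6); F at 240° is eclipsed with H at 240° (4.2). Total 33.7 kJ/mol.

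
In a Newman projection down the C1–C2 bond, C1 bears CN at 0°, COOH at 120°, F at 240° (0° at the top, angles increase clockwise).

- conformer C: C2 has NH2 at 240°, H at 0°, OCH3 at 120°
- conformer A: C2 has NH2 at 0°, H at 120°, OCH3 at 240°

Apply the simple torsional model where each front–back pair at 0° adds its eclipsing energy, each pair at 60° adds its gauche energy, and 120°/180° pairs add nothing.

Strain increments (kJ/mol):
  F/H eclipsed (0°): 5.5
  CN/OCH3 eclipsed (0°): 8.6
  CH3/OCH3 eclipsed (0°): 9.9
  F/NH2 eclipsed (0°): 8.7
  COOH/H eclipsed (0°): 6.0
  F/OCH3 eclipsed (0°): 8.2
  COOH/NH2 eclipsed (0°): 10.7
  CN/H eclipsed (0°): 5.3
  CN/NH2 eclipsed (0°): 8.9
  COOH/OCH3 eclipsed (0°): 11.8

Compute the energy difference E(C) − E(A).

C (eclipsed): CN–H eclipsed, COOH–OCH3 eclipsed, F–NH2 eclipsed; 5.3 + 11.8 + 8.7 = 25.8 kJ/mol.
A (eclipsed): CN–NH2 eclipsed, COOH–H eclipsed, F–OCH3 eclipsed; 8.9 + 6.0 + 8.2 = 23.1 kJ/mol.
E(C) − E(A) = 25.8 − 23.1 = +2.7 kJ/mol.

+2.7 kJ/mol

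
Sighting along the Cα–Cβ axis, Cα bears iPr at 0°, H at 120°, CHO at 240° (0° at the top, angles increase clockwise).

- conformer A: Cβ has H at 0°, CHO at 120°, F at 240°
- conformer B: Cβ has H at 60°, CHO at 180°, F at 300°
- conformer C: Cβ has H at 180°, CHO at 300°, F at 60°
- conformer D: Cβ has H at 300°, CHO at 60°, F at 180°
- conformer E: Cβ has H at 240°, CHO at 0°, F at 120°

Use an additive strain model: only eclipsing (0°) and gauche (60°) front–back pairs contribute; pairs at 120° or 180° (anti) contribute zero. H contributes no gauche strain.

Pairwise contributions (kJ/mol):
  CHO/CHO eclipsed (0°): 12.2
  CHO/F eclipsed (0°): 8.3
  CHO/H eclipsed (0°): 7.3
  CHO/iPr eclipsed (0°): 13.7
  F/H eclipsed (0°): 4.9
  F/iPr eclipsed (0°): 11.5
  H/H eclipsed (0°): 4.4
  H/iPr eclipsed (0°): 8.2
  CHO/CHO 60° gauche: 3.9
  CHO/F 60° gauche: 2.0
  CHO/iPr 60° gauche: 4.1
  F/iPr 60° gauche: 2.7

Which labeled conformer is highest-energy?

A (eclipsed): iPr(0°)/H(0°) eclipsed 8.2; H(120°)/CHO(120°) eclipsed 7.3; CHO(240°)/F(240°) eclipsed 8.3 → 23.8 kJ/mol.
B (staggered): iPr(0°)/F(300°) gauche 2.7; CHO(240°)/CHO(180°) gauche 3.9; CHO(240°)/F(300°) gauche 2.0 → 8.6 kJ/mol.
C (staggered): iPr(0°)/CHO(300°) gauche 4.1; iPr(0°)/F(60°) gauche 2.7; CHO(240°)/CHO(300°) gauche 3.9 → 10.7 kJ/mol.
D (staggered): iPr(0°)/CHO(60°) gauche 4.1; CHO(240°)/F(180°) gauche 2.0 → 6.1 kJ/mol.
E (eclipsed): iPr(0°)/CHO(0°) eclipsed 13.7; H(120°)/F(120°) eclipsed 4.9; CHO(240°)/H(240°) eclipsed 7.3 → 25.9 kJ/mol.
E has the highest total (25.9 kJ/mol).

E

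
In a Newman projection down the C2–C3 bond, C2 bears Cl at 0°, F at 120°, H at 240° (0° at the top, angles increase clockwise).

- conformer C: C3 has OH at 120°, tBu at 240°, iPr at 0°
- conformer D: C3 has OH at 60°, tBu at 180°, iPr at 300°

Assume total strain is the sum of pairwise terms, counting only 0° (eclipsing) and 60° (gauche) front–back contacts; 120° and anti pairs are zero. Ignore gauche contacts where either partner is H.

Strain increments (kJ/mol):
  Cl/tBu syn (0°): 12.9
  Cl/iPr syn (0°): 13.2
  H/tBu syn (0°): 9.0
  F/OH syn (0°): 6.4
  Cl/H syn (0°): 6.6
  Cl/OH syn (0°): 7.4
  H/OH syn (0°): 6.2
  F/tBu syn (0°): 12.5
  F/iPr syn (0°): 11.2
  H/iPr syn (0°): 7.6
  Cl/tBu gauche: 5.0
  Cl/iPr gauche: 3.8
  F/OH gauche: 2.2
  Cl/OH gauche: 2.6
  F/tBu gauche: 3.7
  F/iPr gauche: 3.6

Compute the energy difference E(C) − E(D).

+16.3 kJ/mol

C (eclipsed): Cl(0°)/iPr(0°) eclipsed 13.2; F(120°)/OH(120°) eclipsed 6.4; H(240°)/tBu(240°) eclipsed 9.0 → 28.6 kJ/mol.
D (staggered): Cl(0°)/OH(60°) gauche 2.6; Cl(0°)/iPr(300°) gauche 3.8; F(120°)/OH(60°) gauche 2.2; F(120°)/tBu(180°) gauche 3.7 → 12.3 kJ/mol.
E(C) − E(D) = 28.6 − 12.3 = +16.3 kJ/mol.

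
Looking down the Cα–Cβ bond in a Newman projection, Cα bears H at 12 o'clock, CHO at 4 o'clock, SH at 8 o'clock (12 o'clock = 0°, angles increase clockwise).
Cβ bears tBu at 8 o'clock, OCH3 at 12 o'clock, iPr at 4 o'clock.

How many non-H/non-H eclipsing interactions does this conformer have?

Non-H eclipsing pairs: CHO(120°)/iPr(120°); SH(240°)/tBu(240°) — 2 interactions.

2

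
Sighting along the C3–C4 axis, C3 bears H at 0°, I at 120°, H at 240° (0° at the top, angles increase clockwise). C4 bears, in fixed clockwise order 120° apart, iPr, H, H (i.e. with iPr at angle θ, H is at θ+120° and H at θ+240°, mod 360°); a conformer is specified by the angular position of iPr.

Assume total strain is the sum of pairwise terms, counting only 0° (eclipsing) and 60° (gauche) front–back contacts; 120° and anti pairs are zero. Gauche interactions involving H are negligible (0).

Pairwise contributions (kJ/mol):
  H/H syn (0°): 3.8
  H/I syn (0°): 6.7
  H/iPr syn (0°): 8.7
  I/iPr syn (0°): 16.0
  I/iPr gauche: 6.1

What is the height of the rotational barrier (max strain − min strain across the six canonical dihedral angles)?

23.6 kJ/mol

iPr at 0° (eclipsed): H–iPr eclipsed, I–H eclipsed, H–H eclipsed; 8.7 + 6.7 + 3.8 = 19.2 kJ/mol.
iPr at 60° (staggered): I–iPr gauche; 6.1 = 6.1 kJ/mol.
iPr at 120° (eclipsed): H–H eclipsed, I–iPr eclipsed, H–H eclipsed; 3.8 + 16.0 + 3.8 = 23.6 kJ/mol.
iPr at 180° (staggered): I–iPr gauche; 6.1 = 6.1 kJ/mol.
iPr at 240° (eclipsed): H–H eclipsed, I–H eclipsed, H–iPr eclipsed; 3.8 + 6.7 + 8.7 = 19.2 kJ/mol.
iPr at 300° (staggered): no non-H gauche contacts → 0.0 kJ/mol.
Max at 120° (23.6 kJ/mol), min at 300° (0.0 kJ/mol); barrier = 23.6 kJ/mol.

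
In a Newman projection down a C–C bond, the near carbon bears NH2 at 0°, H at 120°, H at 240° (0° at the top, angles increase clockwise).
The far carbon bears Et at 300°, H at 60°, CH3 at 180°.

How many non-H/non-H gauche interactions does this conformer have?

1

Non-H gauche pairs: NH2(0°)/Et(300°) — 1 interaction.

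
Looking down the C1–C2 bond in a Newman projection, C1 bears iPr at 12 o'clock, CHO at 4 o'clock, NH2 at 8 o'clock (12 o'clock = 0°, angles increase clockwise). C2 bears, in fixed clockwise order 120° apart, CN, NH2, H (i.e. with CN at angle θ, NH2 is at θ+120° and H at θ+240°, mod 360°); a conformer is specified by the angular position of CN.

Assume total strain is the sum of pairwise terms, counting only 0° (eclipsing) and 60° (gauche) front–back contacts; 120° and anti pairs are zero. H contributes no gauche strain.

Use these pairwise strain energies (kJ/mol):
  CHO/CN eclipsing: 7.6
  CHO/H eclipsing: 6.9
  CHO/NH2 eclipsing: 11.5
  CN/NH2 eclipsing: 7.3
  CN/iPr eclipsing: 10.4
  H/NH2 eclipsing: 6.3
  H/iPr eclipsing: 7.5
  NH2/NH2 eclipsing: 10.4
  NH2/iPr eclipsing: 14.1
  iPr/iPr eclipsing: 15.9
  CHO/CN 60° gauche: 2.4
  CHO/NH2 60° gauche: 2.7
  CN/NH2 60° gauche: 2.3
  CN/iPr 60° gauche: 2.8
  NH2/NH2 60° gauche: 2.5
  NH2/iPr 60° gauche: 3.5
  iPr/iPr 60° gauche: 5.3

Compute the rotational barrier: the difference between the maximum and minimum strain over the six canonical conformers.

CN at 0° (eclipsed): iPr–CN eclipsed, CHO–NH2 eclipsed, NH2–H eclipsed; 10.4 + 11.5 + 6.3 = 28.2 kJ/mol.
CN at 60° (staggered): iPr–CN gauche, CHO–CN gauche, CHO–NH2 gauche, NH2–NH2 gauche; 2.8 + 2.4 + 2.7 + 2.5 = 10.4 kJ/mol.
CN at 120° (eclipsed): iPr–H eclipsed, CHO–CN eclipsed, NH2–NH2 eclipsed; 7.5 + 7.6 + 10.4 = 25.5 kJ/mol.
CN at 180° (staggered): iPr–NH2 gauche, CHO–CN gauche, NH2–CN gauche, NH2–NH2 gauche; 3.5 + 2.4 + 2.3 + 2.5 = 10.7 kJ/mol.
CN at 240° (eclipsed): iPr–NH2 eclipsed, CHO–H eclipsed, NH2–CN eclipsed; 14.1 + 6.9 + 7.3 = 28.3 kJ/mol.
CN at 300° (staggered): iPr–CN gauche, iPr–NH2 gauche, CHO–NH2 gauche, NH2–CN gauche; 2.8 + 3.5 + 2.7 + 2.3 = 11.3 kJ/mol.
Max at 240° (28.3 kJ/mol), min at 60° (10.4 kJ/mol); barrier = 17.9 kJ/mol.

17.9 kJ/mol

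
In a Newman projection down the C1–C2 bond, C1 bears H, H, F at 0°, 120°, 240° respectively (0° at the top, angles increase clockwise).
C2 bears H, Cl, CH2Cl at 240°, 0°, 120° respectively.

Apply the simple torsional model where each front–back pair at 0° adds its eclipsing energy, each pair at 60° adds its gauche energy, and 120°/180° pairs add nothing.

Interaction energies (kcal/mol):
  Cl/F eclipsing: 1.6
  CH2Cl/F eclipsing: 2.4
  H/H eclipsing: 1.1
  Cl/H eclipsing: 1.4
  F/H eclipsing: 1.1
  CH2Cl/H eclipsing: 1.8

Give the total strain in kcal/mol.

4.3 kcal/mol

This conformer (eclipsed): H(0°)/Cl(0°) eclipsed 1.4; H(120°)/CH2Cl(120°) eclipsed 1.8; F(240°)/H(240°) eclipsed 1.1 → 4.3 kcal/mol.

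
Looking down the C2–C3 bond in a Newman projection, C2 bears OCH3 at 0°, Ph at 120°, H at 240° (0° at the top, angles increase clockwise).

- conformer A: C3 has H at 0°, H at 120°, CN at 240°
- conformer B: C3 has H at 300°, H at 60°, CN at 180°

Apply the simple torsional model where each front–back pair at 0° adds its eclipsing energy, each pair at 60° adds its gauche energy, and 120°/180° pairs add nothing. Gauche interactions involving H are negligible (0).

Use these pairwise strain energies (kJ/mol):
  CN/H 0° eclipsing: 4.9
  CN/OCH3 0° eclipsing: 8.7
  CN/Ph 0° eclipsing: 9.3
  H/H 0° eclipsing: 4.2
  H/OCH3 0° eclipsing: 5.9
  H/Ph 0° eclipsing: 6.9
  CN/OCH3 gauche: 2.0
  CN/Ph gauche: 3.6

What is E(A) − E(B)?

A (eclipsed): OCH3(0°)/H(0°) eclipsed 5.9; Ph(120°)/H(120°) eclipsed 6.9; H(240°)/CN(240°) eclipsed 4.9 → 17.7 kJ/mol.
B (staggered): Ph(120°)/CN(180°) gauche 3.6 → 3.6 kJ/mol.
E(A) − E(B) = 17.7 − 3.6 = +14.1 kJ/mol.

+14.1 kJ/mol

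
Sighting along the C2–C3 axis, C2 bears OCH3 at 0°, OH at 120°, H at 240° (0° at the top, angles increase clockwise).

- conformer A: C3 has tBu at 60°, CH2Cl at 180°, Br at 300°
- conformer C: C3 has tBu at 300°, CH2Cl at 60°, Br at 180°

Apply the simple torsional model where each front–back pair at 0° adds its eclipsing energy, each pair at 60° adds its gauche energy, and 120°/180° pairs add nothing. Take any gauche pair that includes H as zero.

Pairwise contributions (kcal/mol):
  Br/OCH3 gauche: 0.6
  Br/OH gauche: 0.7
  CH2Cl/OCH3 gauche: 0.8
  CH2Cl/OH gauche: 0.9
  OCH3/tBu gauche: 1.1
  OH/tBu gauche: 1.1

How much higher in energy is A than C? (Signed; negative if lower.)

+0.2 kcal/mol

A is staggered. OCH3 at 0° is gauche with tBu at 60° (1.1); OCH3 at 0° is gauche with Br at 300° (0.6); OH at 120° is gauche with tBu at 60° (1.1); OH at 120° is gauche with CH2Cl at 180° (0.9). Total 3.7 kcal/mol.
C is staggered. OCH3 at 0° is gauche with tBu at 300° (1.1); OCH3 at 0° is gauche with CH2Cl at 60° (0.8); OH at 120° is gauche with CH2Cl at 60° (0.9); OH at 120° is gauche with Br at 180° (0.7). Total 3.5 kcal/mol.
E(A) − E(C) = 3.7 − 3.5 = +0.2 kcal/mol.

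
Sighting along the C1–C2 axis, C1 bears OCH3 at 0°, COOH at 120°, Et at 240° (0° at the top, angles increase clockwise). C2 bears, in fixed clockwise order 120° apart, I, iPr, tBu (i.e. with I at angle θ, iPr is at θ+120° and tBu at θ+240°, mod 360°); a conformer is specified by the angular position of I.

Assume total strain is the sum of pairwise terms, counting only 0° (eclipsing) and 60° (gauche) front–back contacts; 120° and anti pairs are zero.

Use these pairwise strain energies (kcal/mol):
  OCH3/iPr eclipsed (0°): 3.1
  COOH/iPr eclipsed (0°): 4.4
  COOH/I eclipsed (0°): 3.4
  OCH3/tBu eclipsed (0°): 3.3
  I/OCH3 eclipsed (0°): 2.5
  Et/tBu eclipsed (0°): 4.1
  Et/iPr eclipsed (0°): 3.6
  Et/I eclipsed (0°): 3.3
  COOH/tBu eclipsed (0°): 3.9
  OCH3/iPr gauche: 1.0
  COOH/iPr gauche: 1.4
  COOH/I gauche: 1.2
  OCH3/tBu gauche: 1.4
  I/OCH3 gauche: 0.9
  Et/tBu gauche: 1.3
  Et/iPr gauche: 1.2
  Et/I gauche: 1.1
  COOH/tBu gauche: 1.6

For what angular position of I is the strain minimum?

I at 0° (eclipsed): OCH3(0°)/I(0°) eclipsed 2.5; COOH(120°)/iPr(120°) eclipsed 4.4; Et(240°)/tBu(240°) eclipsed 4.1 → 11.0 kcal/mol.
I at 60° (staggered): OCH3(0°)/I(60°) gauche 0.9; OCH3(0°)/tBu(300°) gauche 1.4; COOH(120°)/I(60°) gauche 1.2; COOH(120°)/iPr(180°) gauche 1.4; Et(240°)/iPr(180°) gauche 1.2; Et(240°)/tBu(300°) gauche 1.3 → 7.4 kcal/mol.
I at 120° (eclipsed): OCH3(0°)/tBu(0°) eclipsed 3.3; COOH(120°)/I(120°) eclipsed 3.4; Et(240°)/iPr(240°) eclipsed 3.6 → 10.3 kcal/mol.
I at 180° (staggered): OCH3(0°)/iPr(300°) gauche 1.0; OCH3(0°)/tBu(60°) gauche 1.4; COOH(120°)/I(180°) gauche 1.2; COOH(120°)/tBu(60°) gauche 1.6; Et(240°)/I(180°) gauche 1.1; Et(240°)/iPr(300°) gauche 1.2 → 7.5 kcal/mol.
I at 240° (eclipsed): OCH3(0°)/iPr(0°) eclipsed 3.1; COOH(120°)/tBu(120°) eclipsed 3.9; Et(240°)/I(240°) eclipsed 3.3 → 10.3 kcal/mol.
I at 300° (staggered): OCH3(0°)/I(300°) gauche 0.9; OCH3(0°)/iPr(60°) gauche 1.0; COOH(120°)/iPr(60°) gauche 1.4; COOH(120°)/tBu(180°) gauche 1.6; Et(240°)/I(300°) gauche 1.1; Et(240°)/tBu(180°) gauche 1.3 → 7.3 kcal/mol.
The minimum (7.3 kcal/mol) occurs with I at 300°.

300°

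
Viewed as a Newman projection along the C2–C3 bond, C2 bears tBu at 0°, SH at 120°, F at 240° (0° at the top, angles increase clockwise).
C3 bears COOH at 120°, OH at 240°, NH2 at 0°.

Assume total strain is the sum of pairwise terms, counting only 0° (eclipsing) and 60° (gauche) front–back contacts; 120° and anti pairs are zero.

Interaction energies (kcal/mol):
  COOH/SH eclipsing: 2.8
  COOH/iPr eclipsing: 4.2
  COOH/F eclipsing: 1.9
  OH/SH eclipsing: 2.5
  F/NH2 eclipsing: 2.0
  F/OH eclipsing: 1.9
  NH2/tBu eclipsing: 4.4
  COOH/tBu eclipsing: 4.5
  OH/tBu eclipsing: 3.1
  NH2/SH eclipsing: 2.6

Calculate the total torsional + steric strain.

9.1 kcal/mol

This conformer (eclipsed): tBu(0°)/NH2(0°) eclipsed 4.4; SH(120°)/COOH(120°) eclipsed 2.8; F(240°)/OH(240°) eclipsed 1.9 → 9.1 kcal/mol.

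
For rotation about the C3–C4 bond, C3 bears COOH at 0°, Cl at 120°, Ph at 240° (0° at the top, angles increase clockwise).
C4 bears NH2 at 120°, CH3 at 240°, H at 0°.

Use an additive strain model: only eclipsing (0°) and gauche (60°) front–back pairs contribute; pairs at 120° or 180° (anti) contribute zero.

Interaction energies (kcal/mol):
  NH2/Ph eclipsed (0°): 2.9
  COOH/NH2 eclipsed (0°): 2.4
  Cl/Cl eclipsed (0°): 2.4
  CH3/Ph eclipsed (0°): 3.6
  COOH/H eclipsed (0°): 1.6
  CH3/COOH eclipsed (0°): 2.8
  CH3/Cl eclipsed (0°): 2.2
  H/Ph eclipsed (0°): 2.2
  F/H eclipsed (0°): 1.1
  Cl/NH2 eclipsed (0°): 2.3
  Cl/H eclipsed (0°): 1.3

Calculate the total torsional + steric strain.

7.5 kcal/mol

This conformer (eclipsed): COOH(0°)/H(0°) eclipsed 1.6; Cl(120°)/NH2(120°) eclipsed 2.3; Ph(240°)/CH3(240°) eclipsed 3.6 → 7.5 kcal/mol.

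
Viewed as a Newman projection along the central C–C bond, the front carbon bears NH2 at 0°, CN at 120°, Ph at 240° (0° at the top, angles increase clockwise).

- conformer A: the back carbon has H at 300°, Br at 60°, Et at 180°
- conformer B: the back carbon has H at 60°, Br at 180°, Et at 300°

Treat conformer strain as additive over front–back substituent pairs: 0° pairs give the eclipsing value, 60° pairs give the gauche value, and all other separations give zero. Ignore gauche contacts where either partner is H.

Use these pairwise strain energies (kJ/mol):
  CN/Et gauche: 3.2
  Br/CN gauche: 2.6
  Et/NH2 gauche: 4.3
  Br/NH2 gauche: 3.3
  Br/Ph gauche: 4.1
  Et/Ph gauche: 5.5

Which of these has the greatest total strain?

A is staggered. NH2 at 0° is gauche with Br at 60° (3.3); CN at 120° is gauche with Br at 60° (2.6); CN at 120° is gauche with Et at 180° (3.2); Ph at 240° is gauche with Et at 180° (5.5). Total 14.6 kJ/mol.
B is staggered. NH2 at 0° is gauche with Et at 300° (4.3); CN at 120° is gauche with Br at 180° (2.6); Ph at 240° is gauche with Br at 180° (4.1); Ph at 240° is gauche with Et at 300° (5.5). Total 16.5 kJ/mol.
B has the highest total (16.5 kJ/mol).

B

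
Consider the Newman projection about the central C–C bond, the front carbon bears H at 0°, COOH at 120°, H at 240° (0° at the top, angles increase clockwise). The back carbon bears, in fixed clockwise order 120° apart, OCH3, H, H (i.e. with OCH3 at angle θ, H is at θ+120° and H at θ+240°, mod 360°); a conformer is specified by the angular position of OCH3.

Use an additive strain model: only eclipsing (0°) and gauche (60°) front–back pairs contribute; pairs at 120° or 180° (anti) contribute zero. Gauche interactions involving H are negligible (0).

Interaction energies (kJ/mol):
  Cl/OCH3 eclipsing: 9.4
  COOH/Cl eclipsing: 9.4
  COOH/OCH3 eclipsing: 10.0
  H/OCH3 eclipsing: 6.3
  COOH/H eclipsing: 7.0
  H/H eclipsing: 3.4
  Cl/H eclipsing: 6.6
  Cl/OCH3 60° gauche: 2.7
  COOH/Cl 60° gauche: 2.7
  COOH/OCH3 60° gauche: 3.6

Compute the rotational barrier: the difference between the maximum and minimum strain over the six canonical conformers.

16.8 kJ/mol

OCH3 at 0° (eclipsed): H(0°)/OCH3(0°) eclipsed 6.3; COOH(120°)/H(120°) eclipsed 7.0; H(240°)/H(240°) eclipsed 3.4 → 16.7 kJ/mol.
OCH3 at 60° (staggered): COOH(120°)/OCH3(60°) gauche 3.6 → 3.6 kJ/mol.
OCH3 at 120° (eclipsed): H(0°)/H(0°) eclipsed 3.4; COOH(120°)/OCH3(120°) eclipsed 10.0; H(240°)/H(240°) eclipsed 3.4 → 16.8 kJ/mol.
OCH3 at 180° (staggered): COOH(120°)/OCH3(180°) gauche 3.6 → 3.6 kJ/mol.
OCH3 at 240° (eclipsed): H(0°)/H(0°) eclipsed 3.4; COOH(120°)/H(120°) eclipsed 7.0; H(240°)/OCH3(240°) eclipsed 6.3 → 16.7 kJ/mol.
OCH3 at 300° (staggered): no non-H gauche contacts → 0.0 kJ/mol.
Max at 120° (16.8 kJ/mol), min at 300° (0.0 kJ/mol); barrier = 16.8 kJ/mol.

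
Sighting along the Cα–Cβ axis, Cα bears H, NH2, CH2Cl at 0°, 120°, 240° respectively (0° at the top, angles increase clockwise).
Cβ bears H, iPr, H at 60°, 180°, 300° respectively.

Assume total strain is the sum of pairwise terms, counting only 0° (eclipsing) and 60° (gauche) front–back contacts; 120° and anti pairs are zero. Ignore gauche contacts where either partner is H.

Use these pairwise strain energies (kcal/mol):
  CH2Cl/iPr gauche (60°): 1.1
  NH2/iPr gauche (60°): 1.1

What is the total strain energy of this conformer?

This conformer (staggered): NH2–iPr gauche, CH2Cl–iPr gauche; 1.1 + 1.1 = 2.2 kcal/mol.

2.2 kcal/mol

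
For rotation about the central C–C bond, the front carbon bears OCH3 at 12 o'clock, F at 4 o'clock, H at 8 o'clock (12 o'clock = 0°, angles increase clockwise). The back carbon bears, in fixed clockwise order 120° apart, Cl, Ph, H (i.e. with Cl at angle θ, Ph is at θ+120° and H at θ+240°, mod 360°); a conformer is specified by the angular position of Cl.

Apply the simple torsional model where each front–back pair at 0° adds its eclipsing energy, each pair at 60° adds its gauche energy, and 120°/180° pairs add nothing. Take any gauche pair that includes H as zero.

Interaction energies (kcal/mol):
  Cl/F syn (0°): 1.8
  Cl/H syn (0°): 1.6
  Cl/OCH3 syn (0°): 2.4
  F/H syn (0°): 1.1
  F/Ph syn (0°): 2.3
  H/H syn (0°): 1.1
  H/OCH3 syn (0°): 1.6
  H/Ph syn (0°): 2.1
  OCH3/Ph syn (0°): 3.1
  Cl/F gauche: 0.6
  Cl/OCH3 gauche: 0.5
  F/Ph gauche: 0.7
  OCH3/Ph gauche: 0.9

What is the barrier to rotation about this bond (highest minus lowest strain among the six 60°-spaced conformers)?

Cl at 0° is eclipsed. OCH3 at 0° is eclipsed with Cl at 0° (2.4); F at 120° is eclipsed with Ph at 120° (2.3); H at 240° is eclipsed with H at 240° (1.1). Total 5.8 kcal/mol.
Cl at 60° is staggered. OCH3 at 0° is gauche with Cl at 60° (0.5); F at 120° is gauche with Cl at 60° (0.6); F at 120° is gauche with Ph at 180° (0.7). Total 1.8 kcal/mol.
Cl at 120° is eclipsed. OCH3 at 0° is eclipsed with H at 0° (1.6); F at 120° is eclipsed with Cl at 120° (1.8); H at 240° is eclipsed with Ph at 240° (2.1). Total 5.5 kcal/mol.
Cl at 180° is staggered. OCH3 at 0° is gauche with Ph at 300° (0.9); F at 120° is gauche with Cl at 180° (0.6). Total 1.5 kcal/mol.
Cl at 240° is eclipsed. OCH3 at 0° is eclipsed with Ph at 0° (3.1); F at 120° is eclipsed with H at 120° (1.1); H at 240° is eclipsed with Cl at 240° (1.6). Total 5.8 kcal/mol.
Cl at 300° is staggered. OCH3 at 0° is gauche with Cl at 300° (0.5); OCH3 at 0° is gauche with Ph at 60° (0.9); F at 120° is gauche with Ph at 60° (0.7). Total 2.1 kcal/mol.
Max at 0° (5.8 kcal/mol), min at 180° (1.5 kcal/mol); barrier = 4.3 kcal/mol.

4.3 kcal/mol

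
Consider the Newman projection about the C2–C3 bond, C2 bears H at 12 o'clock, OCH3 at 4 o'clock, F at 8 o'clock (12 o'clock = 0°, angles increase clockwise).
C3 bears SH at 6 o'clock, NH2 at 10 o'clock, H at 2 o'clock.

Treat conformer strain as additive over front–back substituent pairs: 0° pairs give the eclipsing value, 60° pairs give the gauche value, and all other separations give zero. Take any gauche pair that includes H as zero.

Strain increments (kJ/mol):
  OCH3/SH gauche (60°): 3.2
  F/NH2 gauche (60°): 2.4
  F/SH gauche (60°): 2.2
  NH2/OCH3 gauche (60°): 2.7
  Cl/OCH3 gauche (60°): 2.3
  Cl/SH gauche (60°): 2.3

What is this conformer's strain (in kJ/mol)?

7.8 kJ/mol

This conformer (staggered): OCH3–SH gauche, F–SH gauche, F–NH2 gauche; 3.2 + 2.2 + 2.4 = 7.8 kJ/mol.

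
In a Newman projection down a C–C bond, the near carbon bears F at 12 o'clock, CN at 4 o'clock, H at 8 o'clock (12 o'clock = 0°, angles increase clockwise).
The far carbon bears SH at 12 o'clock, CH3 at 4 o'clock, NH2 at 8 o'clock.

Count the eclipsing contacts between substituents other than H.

2

Non-H eclipsing pairs: F(0°)/SH(0°); CN(120°)/CH3(120°) — 2 interactions.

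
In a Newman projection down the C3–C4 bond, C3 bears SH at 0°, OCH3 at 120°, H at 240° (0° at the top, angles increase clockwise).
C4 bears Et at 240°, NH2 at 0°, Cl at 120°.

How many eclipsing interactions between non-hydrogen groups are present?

Non-H eclipsing pairs: SH(0°)/NH2(0°); OCH3(120°)/Cl(120°) — 2 interactions.

2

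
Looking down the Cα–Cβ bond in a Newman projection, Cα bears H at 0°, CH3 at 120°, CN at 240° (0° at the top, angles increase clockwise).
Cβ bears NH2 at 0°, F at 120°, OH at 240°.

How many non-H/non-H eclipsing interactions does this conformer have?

Non-H eclipsing pairs: CH3(120°)/F(120°); CN(240°)/OH(240°) — 2 interactions.

2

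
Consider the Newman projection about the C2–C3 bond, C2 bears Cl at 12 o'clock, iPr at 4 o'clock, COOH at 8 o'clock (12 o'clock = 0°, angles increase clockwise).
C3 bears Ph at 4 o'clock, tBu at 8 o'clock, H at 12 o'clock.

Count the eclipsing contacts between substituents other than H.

2

Non-H eclipsing pairs: iPr(120°)/Ph(120°); COOH(240°)/tBu(240°) — 2 interactions.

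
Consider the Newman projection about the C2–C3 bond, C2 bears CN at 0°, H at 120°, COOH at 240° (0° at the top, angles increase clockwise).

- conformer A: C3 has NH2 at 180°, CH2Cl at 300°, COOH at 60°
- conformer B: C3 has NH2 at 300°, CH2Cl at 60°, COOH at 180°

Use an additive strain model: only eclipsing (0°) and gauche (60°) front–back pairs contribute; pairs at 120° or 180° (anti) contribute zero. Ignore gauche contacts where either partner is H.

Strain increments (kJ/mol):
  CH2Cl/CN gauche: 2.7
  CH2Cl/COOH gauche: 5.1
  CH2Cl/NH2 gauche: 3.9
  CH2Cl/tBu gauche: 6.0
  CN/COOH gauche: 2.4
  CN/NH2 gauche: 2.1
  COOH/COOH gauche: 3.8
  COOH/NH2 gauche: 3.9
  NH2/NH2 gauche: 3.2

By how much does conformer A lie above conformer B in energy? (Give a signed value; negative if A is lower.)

A (staggered): CN(0°)/CH2Cl(300°) gauche 2.7; CN(0°)/COOH(60°) gauche 2.4; COOH(240°)/NH2(180°) gauche 3.9; COOH(240°)/CH2Cl(300°) gauche 5.1 → 14.1 kJ/mol.
B (staggered): CN(0°)/NH2(300°) gauche 2.1; CN(0°)/CH2Cl(60°) gauche 2.7; COOH(240°)/NH2(300°) gauche 3.9; COOH(240°)/COOH(180°) gauche 3.8 → 12.5 kJ/mol.
E(A) − E(B) = 14.1 − 12.5 = +1.6 kJ/mol.

+1.6 kJ/mol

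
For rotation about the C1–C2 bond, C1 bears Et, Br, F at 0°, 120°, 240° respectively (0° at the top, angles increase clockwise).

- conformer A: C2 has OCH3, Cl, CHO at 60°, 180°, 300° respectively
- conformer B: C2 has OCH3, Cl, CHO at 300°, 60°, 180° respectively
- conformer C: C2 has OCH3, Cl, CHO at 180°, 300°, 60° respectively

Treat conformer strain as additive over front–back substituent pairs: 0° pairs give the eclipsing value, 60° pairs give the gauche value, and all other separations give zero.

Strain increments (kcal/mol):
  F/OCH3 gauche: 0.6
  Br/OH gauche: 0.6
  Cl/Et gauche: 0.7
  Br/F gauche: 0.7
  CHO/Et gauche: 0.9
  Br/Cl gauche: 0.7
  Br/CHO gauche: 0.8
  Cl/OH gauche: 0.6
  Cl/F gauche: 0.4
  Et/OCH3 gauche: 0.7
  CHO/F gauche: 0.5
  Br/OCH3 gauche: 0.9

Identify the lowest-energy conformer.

B

A (staggered): Et–OCH3 gauche, Et–CHO gauche, Br–OCH3 gauche, Br–Cl gauche, F–Cl gauche, F–CHO gauche; 0.7 + 0.9 + 0.9 + 0.7 + 0.4 + 0.5 = 4.1 kcal/mol.
B (staggered): Et–OCH3 gauche, Et–Cl gauche, Br–Cl gauche, Br–CHO gauche, F–OCH3 gauche, F–CHO gauche; 0.7 + 0.7 + 0.7 + 0.8 + 0.6 + 0.5 = 4.0 kcal/mol.
C (staggered): Et–Cl gauche, Et–CHO gauche, Br–OCH3 gauche, Br–CHO gauche, F–OCH3 gauche, F–Cl gauche; 0.7 + 0.9 + 0.9 + 0.8 + 0.6 + 0.4 = 4.3 kcal/mol.
B has the lowest total (4.0 kcal/mol).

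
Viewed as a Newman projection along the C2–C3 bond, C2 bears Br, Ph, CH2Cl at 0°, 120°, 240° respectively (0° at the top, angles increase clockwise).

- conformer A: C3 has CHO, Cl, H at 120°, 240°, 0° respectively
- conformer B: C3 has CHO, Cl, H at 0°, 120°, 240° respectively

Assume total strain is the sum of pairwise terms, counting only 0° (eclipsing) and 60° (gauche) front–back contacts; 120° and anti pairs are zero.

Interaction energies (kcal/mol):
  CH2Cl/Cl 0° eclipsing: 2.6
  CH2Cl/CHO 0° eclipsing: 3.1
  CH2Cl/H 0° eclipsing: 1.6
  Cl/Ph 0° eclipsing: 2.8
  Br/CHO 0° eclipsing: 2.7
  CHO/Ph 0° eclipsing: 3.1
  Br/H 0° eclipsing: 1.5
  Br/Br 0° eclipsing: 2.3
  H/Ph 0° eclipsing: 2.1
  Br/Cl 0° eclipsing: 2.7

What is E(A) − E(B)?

A (eclipsed): Br–H eclipsed, Ph–CHO eclipsed, CH2Cl–Cl eclipsed; 1.5 + 3.1 + 2.6 = 7.2 kcal/mol.
B (eclipsed): Br–CHO eclipsed, Ph–Cl eclipsed, CH2Cl–H eclipsed; 2.7 + 2.8 + 1.6 = 7.1 kcal/mol.
E(A) − E(B) = 7.2 − 7.1 = +0.1 kcal/mol.

+0.1 kcal/mol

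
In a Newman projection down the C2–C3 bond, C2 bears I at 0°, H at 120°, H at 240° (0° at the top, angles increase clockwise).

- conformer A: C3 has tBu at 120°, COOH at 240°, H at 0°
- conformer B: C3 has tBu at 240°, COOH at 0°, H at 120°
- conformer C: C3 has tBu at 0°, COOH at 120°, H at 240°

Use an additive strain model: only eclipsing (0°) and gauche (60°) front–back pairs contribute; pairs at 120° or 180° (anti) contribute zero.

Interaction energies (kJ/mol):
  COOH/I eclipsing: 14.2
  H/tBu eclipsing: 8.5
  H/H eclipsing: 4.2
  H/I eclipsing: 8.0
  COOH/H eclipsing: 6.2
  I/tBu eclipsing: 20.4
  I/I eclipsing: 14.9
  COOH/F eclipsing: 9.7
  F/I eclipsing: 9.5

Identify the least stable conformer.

A (eclipsed): I–H eclipsed, H–tBu eclipsed, H–COOH eclipsed; 8.0 + 8.5 + 6.2 = 22.7 kJ/mol.
B (eclipsed): I–COOH eclipsed, H–H eclipsed, H–tBu eclipsed; 14.2 + 4.2 + 8.5 = 26.9 kJ/mol.
C (eclipsed): I–tBu eclipsed, H–COOH eclipsed, H–H eclipsed; 20.4 + 6.2 + 4.2 = 30.8 kJ/mol.
C has the highest total (30.8 kJ/mol).

C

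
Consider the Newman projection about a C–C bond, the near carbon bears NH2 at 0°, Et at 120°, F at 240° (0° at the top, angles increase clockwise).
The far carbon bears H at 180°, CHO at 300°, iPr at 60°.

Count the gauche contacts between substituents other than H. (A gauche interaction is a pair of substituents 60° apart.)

4

Non-H gauche pairs: NH2(0°)/CHO(300°); NH2(0°)/iPr(60°); Et(120°)/iPr(60°); F(240°)/CHO(300°) — 4 interactions.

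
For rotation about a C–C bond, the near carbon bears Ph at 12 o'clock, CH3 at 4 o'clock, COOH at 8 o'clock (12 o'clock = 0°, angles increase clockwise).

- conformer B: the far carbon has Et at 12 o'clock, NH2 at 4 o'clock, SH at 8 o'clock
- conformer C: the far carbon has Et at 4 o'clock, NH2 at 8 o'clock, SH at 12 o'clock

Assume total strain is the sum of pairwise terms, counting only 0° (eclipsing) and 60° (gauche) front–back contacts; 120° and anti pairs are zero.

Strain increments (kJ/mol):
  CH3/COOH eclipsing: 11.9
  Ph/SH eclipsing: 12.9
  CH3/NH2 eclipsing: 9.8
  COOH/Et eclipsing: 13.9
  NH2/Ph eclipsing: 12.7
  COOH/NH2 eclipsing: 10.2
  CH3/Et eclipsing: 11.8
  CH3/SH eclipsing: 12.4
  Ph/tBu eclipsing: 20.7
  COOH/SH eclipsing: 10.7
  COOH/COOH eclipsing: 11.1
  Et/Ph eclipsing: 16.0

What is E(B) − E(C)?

+1.6 kJ/mol

B is eclipsed. Ph at 0° is eclipsed with Et at 0° (16.0); CH3 at 120° is eclipsed with NH2 at 120° (9.8); COOH at 240° is eclipsed with SH at 240° (10.7). Total 36.5 kJ/mol.
C is eclipsed. Ph at 0° is eclipsed with SH at 0° (12.9); CH3 at 120° is eclipsed with Et at 120° (11.8); COOH at 240° is eclipsed with NH2 at 240° (10.2). Total 34.9 kJ/mol.
E(B) − E(C) = 36.5 − 34.9 = +1.6 kJ/mol.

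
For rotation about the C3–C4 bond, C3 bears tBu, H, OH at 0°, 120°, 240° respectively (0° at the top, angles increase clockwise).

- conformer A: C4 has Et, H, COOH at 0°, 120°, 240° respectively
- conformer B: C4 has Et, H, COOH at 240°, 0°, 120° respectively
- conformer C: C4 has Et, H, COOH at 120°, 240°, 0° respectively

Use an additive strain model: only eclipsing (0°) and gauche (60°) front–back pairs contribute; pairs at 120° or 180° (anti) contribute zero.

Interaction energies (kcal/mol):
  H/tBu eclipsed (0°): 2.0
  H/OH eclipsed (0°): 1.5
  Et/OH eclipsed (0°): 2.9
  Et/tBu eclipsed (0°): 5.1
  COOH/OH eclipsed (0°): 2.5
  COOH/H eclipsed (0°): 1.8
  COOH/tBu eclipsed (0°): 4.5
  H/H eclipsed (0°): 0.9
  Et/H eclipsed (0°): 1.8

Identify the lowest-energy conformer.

B

A is eclipsed. tBu at 0° is eclipsed with Et at 0° (5.1); H at 120° is eclipsed with H at 120° (0.9); OH at 240° is eclipsed with COOH at 240° (2.5). Total 8.5 kcal/mol.
B is eclipsed. tBu at 0° is eclipsed with H at 0° (2.0); H at 120° is eclipsed with COOH at 120° (1.8); OH at 240° is eclipsed with Et at 240° (2.9). Total 6.7 kcal/mol.
C is eclipsed. tBu at 0° is eclipsed with COOH at 0° (4.5); H at 120° is eclipsed with Et at 120° (1.8); OH at 240° is eclipsed with H at 240° (1.5). Total 7.8 kcal/mol.
B has the lowest total (6.7 kcal/mol).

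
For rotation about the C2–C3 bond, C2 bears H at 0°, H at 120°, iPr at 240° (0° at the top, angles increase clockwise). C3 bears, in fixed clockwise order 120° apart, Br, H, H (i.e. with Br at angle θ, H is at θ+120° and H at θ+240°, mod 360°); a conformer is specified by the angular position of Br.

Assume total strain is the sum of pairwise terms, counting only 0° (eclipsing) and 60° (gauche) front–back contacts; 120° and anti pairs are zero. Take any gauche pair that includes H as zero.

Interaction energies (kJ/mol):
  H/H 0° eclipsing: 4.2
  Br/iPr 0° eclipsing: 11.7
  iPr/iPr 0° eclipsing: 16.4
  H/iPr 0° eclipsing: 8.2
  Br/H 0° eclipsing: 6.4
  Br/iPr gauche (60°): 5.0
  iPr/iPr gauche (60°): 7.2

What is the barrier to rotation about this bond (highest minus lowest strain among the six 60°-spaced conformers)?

Br at 0° (eclipsed): H–Br eclipsed, H–H eclipsed, iPr–H eclipsed; 6.4 + 4.2 + 8.2 = 18.8 kJ/mol.
Br at 60° (staggered): no non-H gauche contacts → 0.0 kJ/mol.
Br at 120° (eclipsed): H–H eclipsed, H–Br eclipsed, iPr–H eclipsed; 4.2 + 6.4 + 8.2 = 18.8 kJ/mol.
Br at 180° (staggered): iPr–Br gauche; 5.0 = 5.0 kJ/mol.
Br at 240° (eclipsed): H–H eclipsed, H–H eclipsed, iPr–Br eclipsed; 4.2 + 4.2 + 11.7 = 20.1 kJ/mol.
Br at 300° (staggered): iPr–Br gauche; 5.0 = 5.0 kJ/mol.
Max at 240° (20.1 kJ/mol), min at 60° (0.0 kJ/mol); barrier = 20.1 kJ/mol.

20.1 kJ/mol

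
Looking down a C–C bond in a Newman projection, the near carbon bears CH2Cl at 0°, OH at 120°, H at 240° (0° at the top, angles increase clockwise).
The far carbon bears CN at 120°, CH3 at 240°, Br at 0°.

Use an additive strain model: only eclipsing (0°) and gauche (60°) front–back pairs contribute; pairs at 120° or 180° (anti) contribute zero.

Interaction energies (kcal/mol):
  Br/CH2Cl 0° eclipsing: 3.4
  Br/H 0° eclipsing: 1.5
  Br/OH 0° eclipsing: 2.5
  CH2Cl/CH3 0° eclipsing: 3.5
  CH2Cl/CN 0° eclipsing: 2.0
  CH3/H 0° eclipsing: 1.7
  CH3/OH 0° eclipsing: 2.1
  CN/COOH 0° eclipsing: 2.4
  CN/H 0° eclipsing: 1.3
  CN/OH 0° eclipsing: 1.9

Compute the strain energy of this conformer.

7.0 kcal/mol

This conformer is eclipsed. CH2Cl at 0° is eclipsed with Br at 0° (3.4); OH at 120° is eclipsed with CN at 120° (1.9); H at 240° is eclipsed with CH3 at 240° (1.7). Total 7.0 kcal/mol.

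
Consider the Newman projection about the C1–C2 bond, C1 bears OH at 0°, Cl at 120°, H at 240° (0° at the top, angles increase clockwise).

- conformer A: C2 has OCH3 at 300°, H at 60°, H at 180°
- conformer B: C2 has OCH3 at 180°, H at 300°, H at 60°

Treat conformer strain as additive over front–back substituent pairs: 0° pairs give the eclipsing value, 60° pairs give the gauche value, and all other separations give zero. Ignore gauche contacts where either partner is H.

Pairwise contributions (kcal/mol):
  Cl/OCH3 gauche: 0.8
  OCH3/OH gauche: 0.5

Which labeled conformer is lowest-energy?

A is staggered. OH at 0° is gauche with OCH3 at 300° (0.5). Total 0.5 kcal/mol.
B is staggered. Cl at 120° is gauche with OCH3 at 180° (0.8). Total 0.8 kcal/mol.
A has the lowest total (0.5 kcal/mol).

A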